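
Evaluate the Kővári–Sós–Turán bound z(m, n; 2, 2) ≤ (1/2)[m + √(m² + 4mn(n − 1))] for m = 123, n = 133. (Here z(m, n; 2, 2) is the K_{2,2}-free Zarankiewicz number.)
z(123, 133; 2, 2) ≤ (1/2)[123 + √(123² + 4·123·133·132)] = (1/2)[123 + √8652681] = 1532.272

Kővári–Sós–Turán: let r_1, ..., r_123 be the row sums and z = Σ r_i the total number of 1s. Each pair of columns can share at most one row with both entries 1 (else a 2×2 all-ones block appears), so Σ_i C(r_i, 2) ≤ C(133, 2) = 8778. By convexity Σ_i C(r_i, 2) ≥ 123·C(z/123, 2) = z(z − 123)/(2·123), giving z² − 123z − 123·133·132 ≤ 0 and hence z ≤ (1/2)[123 + √(15129 + 4·2159388)] = (1/2)[123 + √8652681] ≈ (1/2)(123 + 2941.544) = 1532.272.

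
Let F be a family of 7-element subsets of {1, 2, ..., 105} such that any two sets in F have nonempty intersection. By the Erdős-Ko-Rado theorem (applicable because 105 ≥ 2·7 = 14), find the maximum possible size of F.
max |F| = C(104, 6) = 1517381580

Erdős-Ko-Rado (1961): when n ≥ 2k, max |F| = C(n−1, k−1). The bound is attained by the star {A : i ∈ A} for any fixed i ∈ [n]. Here C(105−1, 7−1) = C(104, 6) = 1517381580.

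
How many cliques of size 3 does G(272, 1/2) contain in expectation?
E[# K_3] = C(272, 3) · (1/2)^C(3, 2) = 3317040 / 2^3 = 414630

For each 3-subset S of vertices (there are C(272, 3) = 3317040 such S), let X_S = 1 if S induces a K_3 (all C(3, 2) = 3 edges present). Then P(X_S = 1) = (1/2)^3 = 1/8. By linearity of expectation, E[# K_3] = C(272, 3) · (1/2)^3 = 3317040 / 8 = 414630.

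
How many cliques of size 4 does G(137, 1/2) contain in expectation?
E[# K_4] = C(137, 4) · (1/2)^C(4, 2) = 14043870 / 2^6 = 7021935/32 = 219435.46875

For each 4-subset S of vertices (there are C(137, 4) = 14043870 such S), let X_S = 1 if S induces a K_4 (all C(4, 2) = 6 edges present). Then P(X_S = 1) = (1/2)^6 = 1/64. By linearity of expectation, E[# K_4] = C(137, 4) · (1/2)^6 = 14043870 / 64 = 7021935/32 = 219435.46875.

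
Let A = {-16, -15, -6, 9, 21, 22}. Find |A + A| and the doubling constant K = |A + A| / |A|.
K = |A + A| / |A| = 20/6 = 10/3

Enumerate A + A = {a + b : a, b ∈ A}. With |A| = 6, there are |A|^2 = 36 ordered sum pairs; collecting distinct values, A + A = {-32, -31, -30, -22, -21, -12, -7, -6, 3, 5, 6, 7, 15, 16, 18, 30, 31, 42, 43, 44}, so |A + A| = 20. Thus K = 20/6 = 10/3. For comparison, the minimum possible |A + A| over all 6-element sets is 2·6 − 1 = 11 (so min K = 11/6), attained only by arithmetic progressions.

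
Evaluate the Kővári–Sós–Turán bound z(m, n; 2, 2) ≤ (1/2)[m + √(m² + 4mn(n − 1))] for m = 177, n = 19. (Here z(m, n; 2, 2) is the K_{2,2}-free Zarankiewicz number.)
z(177, 19; 2, 2) ≤ (1/2)[177 + √(177² + 4·177·19·18)] = (1/2)[177 + √273465] = 349.9694

Kővári–Sós–Turán: let r_1, ..., r_177 be the row sums and z = Σ r_i the total number of 1s. Each pair of columns can share at most one row with both entries 1 (else a 2×2 all-ones block appears), so Σ_i C(r_i, 2) ≤ C(19, 2) = 171. By convexity Σ_i C(r_i, 2) ≥ 177·C(z/177, 2) = z(z − 177)/(2·177), giving z² − 177z − 177·19·18 ≤ 0 and hence z ≤ (1/2)[177 + √(31329 + 4·60534)] = (1/2)[177 + √273465] ≈ (1/2)(177 + 522.9388) = 349.9694.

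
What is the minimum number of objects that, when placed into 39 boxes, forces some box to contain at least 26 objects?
n = (26 − 1)·39 + 1 = 976

By the generalised pigeonhole principle, to guarantee some box contains ≥ r objects we need more than (r − 1) · k objects total. Threshold: n = (r − 1) · k + 1. With r = 26 and k = 39: n = 25 · 39 + 1 = 975 + 1 = 976. For n = 975 = 25 · 39, we can put exactly 25 objects in every box, avoiding 26 in any single one — so 976 is tight.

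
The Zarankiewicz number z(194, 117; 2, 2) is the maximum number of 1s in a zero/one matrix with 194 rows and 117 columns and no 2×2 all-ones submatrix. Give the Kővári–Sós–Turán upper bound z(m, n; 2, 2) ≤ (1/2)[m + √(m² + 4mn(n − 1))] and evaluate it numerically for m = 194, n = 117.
z(194, 117; 2, 2) ≤ (1/2)[194 + √(194² + 4·194·117·116)] = (1/2)[194 + √10569508] = 1722.539

Kővári–Sós–Turán: let r_1, ..., r_194 be the row sums and z = Σ r_i the total number of 1s. Each pair of columns can share at most one row with both entries 1 (else a 2×2 all-ones block appears), so Σ_i C(r_i, 2) ≤ C(117, 2) = 6786. By convexity Σ_i C(r_i, 2) ≥ 194·C(z/194, 2) = z(z − 194)/(2·194), giving z² − 194z − 194·117·116 ≤ 0 and hence z ≤ (1/2)[194 + √(37636 + 4·2632968)] = (1/2)[194 + √10569508] ≈ (1/2)(194 + 3251.078) = 1722.539.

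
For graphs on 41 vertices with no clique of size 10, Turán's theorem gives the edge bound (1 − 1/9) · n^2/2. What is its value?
Turán density bound = (8/9) · 41^2/2 = 6724/9 ≈ 747.1111

Turán's theorem: ex(n, K_{r+1}) is achieved by the complete r-partite Turán graph T(n, r) with parts as balanced as possible, and is at most (1 − 1/r) · n^2/2. For r = 9, n = 41: the density bound is (8/9) · 1681/2 = 6724/9 ≈ 747.1111. The integer-valued extremum is e(T(41, 9)) = 746, which is strictly less than the density bound 6724/9 since 9 ∤ 41 (the parts of T(41, 9) cannot all be equal).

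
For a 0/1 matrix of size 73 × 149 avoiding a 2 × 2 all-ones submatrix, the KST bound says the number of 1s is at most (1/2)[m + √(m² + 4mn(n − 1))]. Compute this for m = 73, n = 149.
z(73, 149; 2, 2) ≤ (1/2)[73 + √(73² + 4·73·149·148)] = (1/2)[73 + √6444513] = 1305.8023

Kővári–Sós–Turán: let r_1, ..., r_73 be the row sums and z = Σ r_i the total number of 1s. Each pair of columns can share at most one row with both entries 1 (else a 2×2 all-ones block appears), so Σ_i C(r_i, 2) ≤ C(149, 2) = 11026. By convexity Σ_i C(r_i, 2) ≥ 73·C(z/73, 2) = z(z − 73)/(2·73), giving z² − 73z − 73·149·148 ≤ 0 and hence z ≤ (1/2)[73 + √(5329 + 4·1609796)] = (1/2)[73 + √6444513] ≈ (1/2)(73 + 2538.6045) = 1305.8023.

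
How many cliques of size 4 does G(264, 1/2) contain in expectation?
E[# K_4] = C(264, 4) · (1/2)^C(4, 2) = 197829126 / 2^6 = 98914563/32 = 3091080.09375

For each 4-subset S of vertices (there are C(264, 4) = 197829126 such S), let X_S = 1 if S induces a K_4 (all C(4, 2) = 6 edges present). Then P(X_S = 1) = (1/2)^6 = 1/64. By linearity of expectation, E[# K_4] = C(264, 4) · (1/2)^6 = 197829126 / 64 = 98914563/32 = 3091080.09375.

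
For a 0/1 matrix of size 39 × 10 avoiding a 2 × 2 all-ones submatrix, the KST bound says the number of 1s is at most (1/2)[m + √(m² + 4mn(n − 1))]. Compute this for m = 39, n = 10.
z(39, 10; 2, 2) ≤ (1/2)[39 + √(39² + 4·39·10·9)] = (1/2)[39 + √15561] = 81.8719

Kővári–Sós–Turán: let r_1, ..., r_39 be the row sums and z = Σ r_i the total number of 1s. Each pair of columns can share at most one row with both entries 1 (else a 2×2 all-ones block appears), so Σ_i C(r_i, 2) ≤ C(10, 2) = 45. By convexity Σ_i C(r_i, 2) ≥ 39·C(z/39, 2) = z(z − 39)/(2·39), giving z² − 39z − 39·10·9 ≤ 0 and hence z ≤ (1/2)[39 + √(1521 + 4·3510)] = (1/2)[39 + √15561] ≈ (1/2)(39 + 124.7437) = 81.8719.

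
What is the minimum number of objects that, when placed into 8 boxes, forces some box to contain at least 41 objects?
n = (41 − 1)·8 + 1 = 321

By the generalised pigeonhole principle, to guarantee some box contains ≥ r objects we need more than (r − 1) · k objects total. Threshold: n = (r − 1) · k + 1. With r = 41 and k = 8: n = 40 · 8 + 1 = 320 + 1 = 321. For n = 320 = 40 · 8, we can put exactly 40 objects in every box, avoiding 41 in any single one — so 321 is tight.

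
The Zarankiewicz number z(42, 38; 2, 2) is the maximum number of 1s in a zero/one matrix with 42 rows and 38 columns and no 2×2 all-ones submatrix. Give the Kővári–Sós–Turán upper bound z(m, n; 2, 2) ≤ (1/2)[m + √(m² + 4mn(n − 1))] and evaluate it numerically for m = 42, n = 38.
z(42, 38; 2, 2) ≤ (1/2)[42 + √(42² + 4·42·38·37)] = (1/2)[42 + √237972] = 264.9119

Kővári–Sós–Turán: let r_1, ..., r_42 be the row sums and z = Σ r_i the total number of 1s. Each pair of columns can share at most one row with both entries 1 (else a 2×2 all-ones block appears), so Σ_i C(r_i, 2) ≤ C(38, 2) = 703. By convexity Σ_i C(r_i, 2) ≥ 42·C(z/42, 2) = z(z − 42)/(2·42), giving z² − 42z − 42·38·37 ≤ 0 and hence z ≤ (1/2)[42 + √(1764 + 4·59052)] = (1/2)[42 + √237972] ≈ (1/2)(42 + 487.8237) = 264.9119.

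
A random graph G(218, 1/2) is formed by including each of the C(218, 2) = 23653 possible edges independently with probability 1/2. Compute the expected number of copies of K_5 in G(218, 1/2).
E[# K_5] = C(218, 5) · (1/2)^C(5, 2) = 3917788308 / 2^10 = 979447077/256 ≈ 3825965.144531

For each 5-subset S of vertices (there are C(218, 5) = 3917788308 such S), let X_S = 1 if S induces a K_5 (all C(5, 2) = 10 edges present). Then P(X_S = 1) = (1/2)^10 = 1/1024. By linearity of expectation, E[# K_5] = C(218, 5) · (1/2)^10 = 3917788308 / 1024 = 979447077/256 ≈ 3825965.144531.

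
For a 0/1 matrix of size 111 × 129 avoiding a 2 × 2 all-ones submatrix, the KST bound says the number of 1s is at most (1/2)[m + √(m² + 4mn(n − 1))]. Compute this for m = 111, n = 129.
z(111, 129; 2, 2) ≤ (1/2)[111 + √(111² + 4·111·129·128)] = (1/2)[111 + √7343649] = 1410.4584

Kővári–Sós–Turán: let r_1, ..., r_111 be the row sums and z = Σ r_i the total number of 1s. Each pair of columns can share at most one row with both entries 1 (else a 2×2 all-ones block appears), so Σ_i C(r_i, 2) ≤ C(129, 2) = 8256. By convexity Σ_i C(r_i, 2) ≥ 111·C(z/111, 2) = z(z − 111)/(2·111), giving z² − 111z − 111·129·128 ≤ 0 and hence z ≤ (1/2)[111 + √(12321 + 4·1832832)] = (1/2)[111 + √7343649] ≈ (1/2)(111 + 2709.9168) = 1410.4584.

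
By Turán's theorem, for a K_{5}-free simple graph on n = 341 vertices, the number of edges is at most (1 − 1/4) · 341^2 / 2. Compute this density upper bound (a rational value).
Turán density bound = (3/4) · 341^2/2 = 348843/8 ≈ 43605.375

Turán's theorem: ex(n, K_{r+1}) is achieved by the complete r-partite Turán graph T(n, r) with parts as balanced as possible, and is at most (1 − 1/r) · n^2/2. For r = 4, n = 341: the density bound is (3/4) · 116281/2 = 348843/8 ≈ 43605.375. The integer-valued extremum is e(T(341, 4)) = 43605, which is strictly less than the density bound 348843/8 since 4 ∤ 341 (the parts of T(341, 4) cannot all be equal).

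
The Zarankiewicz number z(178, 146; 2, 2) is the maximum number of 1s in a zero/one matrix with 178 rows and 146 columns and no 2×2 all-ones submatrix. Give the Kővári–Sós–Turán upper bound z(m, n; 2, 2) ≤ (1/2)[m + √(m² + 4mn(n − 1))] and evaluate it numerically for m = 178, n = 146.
z(178, 146; 2, 2) ≤ (1/2)[178 + √(178² + 4·178·146·145)] = (1/2)[178 + √15104724] = 2032.2398

Kővári–Sós–Turán: let r_1, ..., r_178 be the row sums and z = Σ r_i the total number of 1s. Each pair of columns can share at most one row with both entries 1 (else a 2×2 all-ones block appears), so Σ_i C(r_i, 2) ≤ C(146, 2) = 10585. By convexity Σ_i C(r_i, 2) ≥ 178·C(z/178, 2) = z(z − 178)/(2·178), giving z² − 178z − 178·146·145 ≤ 0 and hence z ≤ (1/2)[178 + √(31684 + 4·3768260)] = (1/2)[178 + √15104724] ≈ (1/2)(178 + 3886.4796) = 2032.2398.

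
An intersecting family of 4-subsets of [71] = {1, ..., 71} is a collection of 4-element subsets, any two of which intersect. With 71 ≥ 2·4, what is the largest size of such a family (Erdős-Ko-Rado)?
max |F| = C(70, 3) = 54740

Erdős-Ko-Rado (1961): when n ≥ 2k, max |F| = C(n−1, k−1). The bound is attained by the star {A : i ∈ A} for any fixed i ∈ [n]. Here C(71−1, 4−1) = C(70, 3) = 54740.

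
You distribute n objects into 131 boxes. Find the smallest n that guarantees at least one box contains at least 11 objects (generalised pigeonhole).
n = (11 − 1)·131 + 1 = 1311

By the generalised pigeonhole principle, to guarantee some box contains ≥ r objects we need more than (r − 1) · k objects total. Threshold: n = (r − 1) · k + 1. With r = 11 and k = 131: n = 10 · 131 + 1 = 1310 + 1 = 1311. For n = 1310 = 10 · 131, we can put exactly 10 objects in every box, avoiding 11 in any single one — so 1311 is tight.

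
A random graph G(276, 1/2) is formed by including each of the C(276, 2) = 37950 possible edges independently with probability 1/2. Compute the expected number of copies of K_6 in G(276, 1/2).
E[# K_6] = C(276, 6) · (1/2)^C(6, 2) = 581246946280 / 2^15 = 72655868285/4096 ≈ 17738249.093018

For each 6-subset S of vertices (there are C(276, 6) = 581246946280 such S), let X_S = 1 if S induces a K_6 (all C(6, 2) = 15 edges present). Then P(X_S = 1) = (1/2)^15 = 1/32768. By linearity of expectation, E[# K_6] = C(276, 6) · (1/2)^15 = 581246946280 / 32768 = 72655868285/4096 ≈ 17738249.093018.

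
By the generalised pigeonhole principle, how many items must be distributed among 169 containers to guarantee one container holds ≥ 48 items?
n = (48 − 1)·169 + 1 = 7944

By the generalised pigeonhole principle, to guarantee some box contains ≥ r objects we need more than (r − 1) · k objects total. Threshold: n = (r − 1) · k + 1. With r = 48 and k = 169: n = 47 · 169 + 1 = 7943 + 1 = 7944. For n = 7943 = 47 · 169, we can put exactly 47 objects in every box, avoiding 48 in any single one — so 7944 is tight.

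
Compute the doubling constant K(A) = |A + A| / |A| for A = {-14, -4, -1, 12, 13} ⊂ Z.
K = |A + A| / |A| = 14/5

Enumerate A + A = {a + b : a, b ∈ A}. With |A| = 5, there are |A|^2 = 25 ordered sum pairs; collecting distinct values, A + A = {-28, -18, -15, -8, -5, -2, -1, 8, 9, 11, 12, 24, 25, 26}, so |A + A| = 14. Thus K = 14/5. For comparison, the minimum possible |A + A| over all 5-element sets is 2·5 − 1 = 9 (so min K = 9/5), attained only by arithmetic progressions.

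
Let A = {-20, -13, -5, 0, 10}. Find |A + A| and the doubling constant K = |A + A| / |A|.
K = |A + A| / |A| = 14/5

Enumerate A + A = {a + b : a, b ∈ A}. With |A| = 5, there are |A|^2 = 25 ordered sum pairs; collecting distinct values, A + A = {-40, -33, -26, -25, -20, -18, -13, -10, -5, -3, 0, 5, 10, 20}, so |A + A| = 14. Thus K = 14/5. For comparison, the minimum possible |A + A| over all 5-element sets is 2·5 − 1 = 9 (so min K = 9/5), attained only by arithmetic progressions.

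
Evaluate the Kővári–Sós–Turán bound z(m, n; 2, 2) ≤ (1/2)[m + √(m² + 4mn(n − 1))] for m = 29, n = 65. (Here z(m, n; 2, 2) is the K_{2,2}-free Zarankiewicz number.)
z(29, 65; 2, 2) ≤ (1/2)[29 + √(29² + 4·29·65·64)] = (1/2)[29 + √483401] = 362.1352

Kővári–Sós–Turán: let r_1, ..., r_29 be the row sums and z = Σ r_i the total number of 1s. Each pair of columns can share at most one row with both entries 1 (else a 2×2 all-ones block appears), so Σ_i C(r_i, 2) ≤ C(65, 2) = 2080. By convexity Σ_i C(r_i, 2) ≥ 29·C(z/29, 2) = z(z − 29)/(2·29), giving z² − 29z − 29·65·64 ≤ 0 and hence z ≤ (1/2)[29 + √(841 + 4·120640)] = (1/2)[29 + √483401] ≈ (1/2)(29 + 695.2705) = 362.1352.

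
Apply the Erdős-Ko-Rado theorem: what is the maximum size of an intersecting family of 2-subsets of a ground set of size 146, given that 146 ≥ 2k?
max |F| = C(145, 1) = 145

The Erdős-Ko-Rado theorem states: for n ≥ 2k, an intersecting family of k-subsets of an n-element set has size at most C(n − 1, k − 1), with equality for 'star' families {A ⊆ [n] : |A| = k, i ∈ A} (fix an element i). For n = 146, k = 2: C(145, 1) = 145.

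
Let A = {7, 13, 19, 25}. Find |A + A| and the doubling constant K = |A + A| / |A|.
K = |A + A| / |A| = 7/4

Enumerate A + A = {a + b : a, b ∈ A}. With |A| = 4, there are |A|^2 = 16 ordered sum pairs; collecting distinct values, A + A = {14, 20, 26, 32, 38, 44, 50}, so |A + A| = 7. Thus K = 7/4. Here |A + A| = 2|A| − 1 = 7, the minimum possible — so K = 7/4 is minimal, which holds iff A is an arithmetic progression.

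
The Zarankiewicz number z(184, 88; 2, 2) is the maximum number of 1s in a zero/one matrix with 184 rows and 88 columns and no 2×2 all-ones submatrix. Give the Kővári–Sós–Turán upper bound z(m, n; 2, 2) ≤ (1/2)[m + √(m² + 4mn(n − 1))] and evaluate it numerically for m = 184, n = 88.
z(184, 88; 2, 2) ≤ (1/2)[184 + √(184² + 4·184·88·87)] = (1/2)[184 + √5668672] = 1282.4487

Kővári–Sós–Turán: let r_1, ..., r_184 be the row sums and z = Σ r_i the total number of 1s. Each pair of columns can share at most one row with both entries 1 (else a 2×2 all-ones block appears), so Σ_i C(r_i, 2) ≤ C(88, 2) = 3828. By convexity Σ_i C(r_i, 2) ≥ 184·C(z/184, 2) = z(z − 184)/(2·184), giving z² − 184z − 184·88·87 ≤ 0 and hence z ≤ (1/2)[184 + √(33856 + 4·1408704)] = (1/2)[184 + √5668672] ≈ (1/2)(184 + 2380.8973) = 1282.4487.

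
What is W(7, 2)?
W(7, 2) = 7 + 1 = 8

A 2-term AP is any pair of integers, so a monochromatic 2-AP exists iff some colour is used at least twice. With 7 colours, the colouring i ↦ i on {1, ..., 7} uses each colour once, avoiding any monochromatic pair, so W(7, 2) > 7. For {1, ..., 8}, pigeonhole forces two integers of the same colour, which form a monochromatic 2-AP. Hence W(7, 2) = 8.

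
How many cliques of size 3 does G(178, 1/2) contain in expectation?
E[# K_3] = C(178, 3) · (1/2)^C(3, 2) = 924176 / 2^3 = 115522

For each 3-subset S of vertices (there are C(178, 3) = 924176 such S), let X_S = 1 if S induces a K_3 (all C(3, 2) = 3 edges present). Then P(X_S = 1) = (1/2)^3 = 1/8. By linearity of expectation, E[# K_3] = C(178, 3) · (1/2)^3 = 924176 / 8 = 115522.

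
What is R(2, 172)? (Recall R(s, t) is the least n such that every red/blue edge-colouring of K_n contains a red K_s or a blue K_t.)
R(2, 172) = 172

R(2, k) = k for all k ≥ 2: in a 2-colouring of K_k, either some edge is red (a red K_2) or all edges are blue (a blue K_k). And K_{171} coloured all-blue has no blue K_172, so R(2, 172) > 171. Hence R(2, 172) = 172.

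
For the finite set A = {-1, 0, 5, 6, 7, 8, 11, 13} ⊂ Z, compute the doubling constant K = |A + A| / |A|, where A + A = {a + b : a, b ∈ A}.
K = |A + A| / |A| = 23/8

Enumerate A + A = {a + b : a, b ∈ A}. With |A| = 8, there are |A|^2 = 64 ordered sum pairs; collecting distinct values, A + A = {-2, -1, 0, 4, 5, 6, 7, 8, 10, 11, 12, 13, 14, 15, 16, 17, 18, 19, 20, 21, 22, 24, 26}, so |A + A| = 23. Thus K = 23/8. For comparison, the minimum possible |A + A| over all 8-element sets is 2·8 − 1 = 15 (so min K = 15/8), attained only by arithmetic progressions.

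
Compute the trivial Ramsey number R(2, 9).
R(2, 9) = 9

R(2, k) = k for all k ≥ 2: in a 2-colouring of K_k, either some edge is red (a red K_2) or all edges are blue (a blue K_k). And K_{8} coloured all-blue has no blue K_9, so R(2, 9) > 8. Hence R(2, 9) = 9.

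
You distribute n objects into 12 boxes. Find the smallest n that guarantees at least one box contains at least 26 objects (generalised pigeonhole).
n = (26 − 1)·12 + 1 = 301

By the generalised pigeonhole principle, to guarantee some box contains ≥ r objects we need more than (r − 1) · k objects total. Threshold: n = (r − 1) · k + 1. With r = 26 and k = 12: n = 25 · 12 + 1 = 300 + 1 = 301. For n = 300 = 25 · 12, we can put exactly 25 objects in every box, avoiding 26 in any single one — so 301 is tight.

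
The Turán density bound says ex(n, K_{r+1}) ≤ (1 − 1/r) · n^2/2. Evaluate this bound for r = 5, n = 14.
Turán density bound = (4/5) · 14^2/2 = 392/5 ≈ 78.4

Turán's theorem: ex(n, K_{r+1}) is achieved by the complete r-partite Turán graph T(n, r) with parts as balanced as possible, and is at most (1 − 1/r) · n^2/2. For r = 5, n = 14: the density bound is (4/5) · 196/2 = 392/5 ≈ 78.4. The integer-valued extremum is e(T(14, 5)) = 78, which is strictly less than the density bound 392/5 since 5 ∤ 14 (the parts of T(14, 5) cannot all be equal).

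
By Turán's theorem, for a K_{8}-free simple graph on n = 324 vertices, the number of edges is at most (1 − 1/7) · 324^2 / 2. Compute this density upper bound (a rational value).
Turán density bound = (6/7) · 324^2/2 = 314928/7 ≈ 44989.7143

Turán's theorem: ex(n, K_{r+1}) is achieved by the complete r-partite Turán graph T(n, r) with parts as balanced as possible, and is at most (1 − 1/r) · n^2/2. For r = 7, n = 324: the density bound is (6/7) · 104976/2 = 314928/7 ≈ 44989.7143. The integer-valued extremum is e(T(324, 7)) = 44989, which is strictly less than the density bound 314928/7 since 7 ∤ 324 (the parts of T(324, 7) cannot all be equal).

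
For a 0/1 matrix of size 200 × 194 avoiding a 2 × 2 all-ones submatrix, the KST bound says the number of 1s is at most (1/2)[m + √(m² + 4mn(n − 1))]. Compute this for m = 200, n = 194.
z(200, 194; 2, 2) ≤ (1/2)[200 + √(200² + 4·200·194·193)] = (1/2)[200 + √29993600] = 2838.3207

Kővári–Sós–Turán: let r_1, ..., r_200 be the row sums and z = Σ r_i the total number of 1s. Each pair of columns can share at most one row with both entries 1 (else a 2×2 all-ones block appears), so Σ_i C(r_i, 2) ≤ C(194, 2) = 18721. By convexity Σ_i C(r_i, 2) ≥ 200·C(z/200, 2) = z(z − 200)/(2·200), giving z² − 200z − 200·194·193 ≤ 0 and hence z ≤ (1/2)[200 + √(40000 + 4·7488400)] = (1/2)[200 + √29993600] ≈ (1/2)(200 + 5476.6413) = 2838.3207.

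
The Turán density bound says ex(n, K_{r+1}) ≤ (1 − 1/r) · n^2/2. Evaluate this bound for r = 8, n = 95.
Turán density bound = (7/8) · 95^2/2 = 63175/16 ≈ 3948.4375

Turán's theorem: ex(n, K_{r+1}) is achieved by the complete r-partite Turán graph T(n, r) with parts as balanced as possible, and is at most (1 − 1/r) · n^2/2. For r = 8, n = 95: the density bound is (7/8) · 9025/2 = 63175/16 ≈ 3948.4375. The integer-valued extremum is e(T(95, 8)) = 3948, which is strictly less than the density bound 63175/16 since 8 ∤ 95 (the parts of T(95, 8) cannot all be equal).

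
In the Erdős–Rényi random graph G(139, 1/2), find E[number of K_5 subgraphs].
E[# K_5] = C(139, 5) · (1/2)^C(5, 2) = 402073902 / 2^10 = 201036951/512 ≈ 392650.294922

For each 5-subset S of vertices (there are C(139, 5) = 402073902 such S), let X_S = 1 if S induces a K_5 (all C(5, 2) = 10 edges present). Then P(X_S = 1) = (1/2)^10 = 1/1024. By linearity of expectation, E[# K_5] = C(139, 5) · (1/2)^10 = 402073902 / 1024 = 201036951/512 ≈ 392650.294922.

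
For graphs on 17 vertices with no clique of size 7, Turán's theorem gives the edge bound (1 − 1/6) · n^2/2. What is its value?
Turán density bound = (5/6) · 17^2/2 = 1445/12 ≈ 120.4167

Turán's theorem: ex(n, K_{r+1}) is achieved by the complete r-partite Turán graph T(n, r) with parts as balanced as possible, and is at most (1 − 1/r) · n^2/2. For r = 6, n = 17: the density bound is (5/6) · 289/2 = 1445/12 ≈ 120.4167. The integer-valued extremum is e(T(17, 6)) = 120, which is strictly less than the density bound 1445/12 since 6 ∤ 17 (the parts of T(17, 6) cannot all be equal).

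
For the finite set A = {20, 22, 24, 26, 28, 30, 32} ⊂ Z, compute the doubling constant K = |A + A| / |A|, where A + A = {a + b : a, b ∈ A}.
K = |A + A| / |A| = 13/7

Enumerate A + A = {a + b : a, b ∈ A}. With |A| = 7, there are |A|^2 = 49 ordered sum pairs; collecting distinct values, A + A = {40, 42, 44, 46, 48, 50, 52, 54, 56, 58, 60, 62, 64}, so |A + A| = 13. Thus K = 13/7. Here |A + A| = 2|A| − 1 = 13, the minimum possible — so K = 13/7 is minimal, which holds iff A is an arithmetic progression.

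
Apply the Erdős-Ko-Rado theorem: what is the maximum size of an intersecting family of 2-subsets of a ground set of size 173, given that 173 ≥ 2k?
max |F| = C(172, 1) = 172

Erdős-Ko-Rado (1961): when n ≥ 2k, max |F| = C(n−1, k−1). The bound is attained by the star {A : i ∈ A} for any fixed i ∈ [n]. Here C(173−1, 2−1) = C(172, 1) = 172.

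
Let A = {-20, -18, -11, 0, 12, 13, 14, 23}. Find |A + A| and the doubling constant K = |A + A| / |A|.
K = |A + A| / |A| = 32/8 = 4

Enumerate A + A = {a + b : a, b ∈ A}. With |A| = 8, there are |A|^2 = 64 ordered sum pairs; collecting distinct values, A + A = {-40, -38, -36, -31, -29, -22, -20, -18, -11, -8, -7, -6, -5, -4, 0, 1, 2, 3, 5, 12, 13, 14, 23, 24, 25, 26, 27, 28, 35, 36, 37, 46}, so |A + A| = 32. Thus K = 32/8 = 4. For comparison, the minimum possible |A + A| over all 8-element sets is 2·8 − 1 = 15 (so min K = 15/8), attained only by arithmetic progressions.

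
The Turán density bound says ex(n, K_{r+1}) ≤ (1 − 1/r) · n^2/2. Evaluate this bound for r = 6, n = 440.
Turán density bound = (5/6) · 440^2/2 = 242000/3 ≈ 80666.6667

Turán's theorem: ex(n, K_{r+1}) is achieved by the complete r-partite Turán graph T(n, r) with parts as balanced as possible, and is at most (1 − 1/r) · n^2/2. For r = 6, n = 440: the density bound is (5/6) · 193600/2 = 242000/3 ≈ 80666.6667. The integer-valued extremum is e(T(440, 6)) = 80666, which is strictly less than the density bound 242000/3 since 6 ∤ 440 (the parts of T(440, 6) cannot all be equal).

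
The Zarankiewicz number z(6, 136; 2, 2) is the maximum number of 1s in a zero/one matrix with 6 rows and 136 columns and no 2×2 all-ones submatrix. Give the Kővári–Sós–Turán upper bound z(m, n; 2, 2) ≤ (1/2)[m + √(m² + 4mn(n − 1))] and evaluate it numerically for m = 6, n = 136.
z(6, 136; 2, 2) ≤ (1/2)[6 + √(6² + 4·6·136·135)] = (1/2)[6 + √440676] = 334.9172

Kővári–Sós–Turán: let r_1, ..., r_6 be the row sums and z = Σ r_i the total number of 1s. Each pair of columns can share at most one row with both entries 1 (else a 2×2 all-ones block appears), so Σ_i C(r_i, 2) ≤ C(136, 2) = 9180. By convexity Σ_i C(r_i, 2) ≥ 6·C(z/6, 2) = z(z − 6)/(2·6), giving z² − 6z − 6·136·135 ≤ 0 and hence z ≤ (1/2)[6 + √(36 + 4·110160)] = (1/2)[6 + √440676] ≈ (1/2)(6 + 663.8343) = 334.9172.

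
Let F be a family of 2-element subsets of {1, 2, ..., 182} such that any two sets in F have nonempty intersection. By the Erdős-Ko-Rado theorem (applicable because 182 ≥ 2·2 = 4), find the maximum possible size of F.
max |F| = C(181, 1) = 181

Erdős-Ko-Rado (1961): when n ≥ 2k, max |F| = C(n−1, k−1). The bound is attained by the star {A : i ∈ A} for any fixed i ∈ [n]. Here C(182−1, 2−1) = C(181, 1) = 181.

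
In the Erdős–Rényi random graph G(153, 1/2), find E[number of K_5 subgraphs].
E[# K_5] = C(153, 5) · (1/2)^C(5, 2) = 654045930 / 2^10 = 327022965/512 ≈ 638716.728516

For each 5-subset S of vertices (there are C(153, 5) = 654045930 such S), let X_S = 1 if S induces a K_5 (all C(5, 2) = 10 edges present). Then P(X_S = 1) = (1/2)^10 = 1/1024. By linearity of expectation, E[# K_5] = C(153, 5) · (1/2)^10 = 654045930 / 1024 = 327022965/512 ≈ 638716.728516.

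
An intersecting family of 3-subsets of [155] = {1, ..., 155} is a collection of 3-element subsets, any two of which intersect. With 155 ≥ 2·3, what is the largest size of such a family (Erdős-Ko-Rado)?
max |F| = C(154, 2) = 11781

Erdős-Ko-Rado (1961): when n ≥ 2k, max |F| = C(n−1, k−1). The bound is attained by the star {A : i ∈ A} for any fixed i ∈ [n]. Here C(155−1, 3−1) = C(154, 2) = 11781.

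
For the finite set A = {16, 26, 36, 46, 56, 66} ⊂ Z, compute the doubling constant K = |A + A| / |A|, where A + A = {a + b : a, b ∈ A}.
K = |A + A| / |A| = 11/6

Enumerate A + A = {a + b : a, b ∈ A}. With |A| = 6, there are |A|^2 = 36 ordered sum pairs; collecting distinct values, A + A = {32, 42, 52, 62, 72, 82, 92, 102, 112, 122, 132}, so |A + A| = 11. Thus K = 11/6. Here |A + A| = 2|A| − 1 = 11, the minimum possible — so K = 11/6 is minimal, which holds iff A is an arithmetic progression.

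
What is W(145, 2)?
W(145, 2) = 145 + 1 = 146

A 2-term AP is any pair of integers, so a monochromatic 2-AP exists iff some colour is used at least twice. With 145 colours, the colouring i ↦ i on {1, ..., 145} uses each colour once, avoiding any monochromatic pair, so W(145, 2) > 145. For {1, ..., 146}, pigeonhole forces two integers of the same colour, which form a monochromatic 2-AP. Hence W(145, 2) = 146.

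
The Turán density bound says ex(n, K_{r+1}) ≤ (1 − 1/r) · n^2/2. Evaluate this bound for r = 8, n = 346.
Turán density bound = (7/8) · 346^2/2 = 209503/4 ≈ 52375.75

Turán's theorem: ex(n, K_{r+1}) is achieved by the complete r-partite Turán graph T(n, r) with parts as balanced as possible, and is at most (1 − 1/r) · n^2/2. For r = 8, n = 346: the density bound is (7/8) · 119716/2 = 209503/4 ≈ 52375.75. The integer-valued extremum is e(T(346, 8)) = 52375, which is strictly less than the density bound 209503/4 since 8 ∤ 346 (the parts of T(346, 8) cannot all be equal).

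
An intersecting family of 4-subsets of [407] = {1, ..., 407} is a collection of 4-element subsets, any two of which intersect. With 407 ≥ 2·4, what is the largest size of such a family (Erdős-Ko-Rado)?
max |F| = C(406, 3) = 11071620

The Erdős-Ko-Rado theorem states: for n ≥ 2k, an intersecting family of k-subsets of an n-element set has size at most C(n − 1, k − 1), with equality for 'star' families {A ⊆ [n] : |A| = k, i ∈ A} (fix an element i). For n = 407, k = 4: C(406, 3) = 11071620.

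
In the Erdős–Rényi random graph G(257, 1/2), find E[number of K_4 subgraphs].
E[# K_4] = C(257, 4) · (1/2)^C(4, 2) = 177556160 / 2^6 = 2774315

For each 4-subset S of vertices (there are C(257, 4) = 177556160 such S), let X_S = 1 if S induces a K_4 (all C(4, 2) = 6 edges present). Then P(X_S = 1) = (1/2)^6 = 1/64. By linearity of expectation, E[# K_4] = C(257, 4) · (1/2)^6 = 177556160 / 64 = 2774315.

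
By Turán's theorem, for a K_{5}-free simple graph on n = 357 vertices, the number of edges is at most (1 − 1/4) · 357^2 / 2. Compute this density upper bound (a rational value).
Turán density bound = (3/4) · 357^2/2 = 382347/8 ≈ 47793.375

Turán's theorem: ex(n, K_{r+1}) is achieved by the complete r-partite Turán graph T(n, r) with parts as balanced as possible, and is at most (1 − 1/r) · n^2/2. For r = 4, n = 357: the density bound is (3/4) · 127449/2 = 382347/8 ≈ 47793.375. The integer-valued extremum is e(T(357, 4)) = 47793, which is strictly less than the density bound 382347/8 since 4 ∤ 357 (the parts of T(357, 4) cannot all be equal).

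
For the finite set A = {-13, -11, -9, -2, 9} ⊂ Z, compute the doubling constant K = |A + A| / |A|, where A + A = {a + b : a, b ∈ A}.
K = |A + A| / |A| = 13/5

Enumerate A + A = {a + b : a, b ∈ A}. With |A| = 5, there are |A|^2 = 25 ordered sum pairs; collecting distinct values, A + A = {-26, -24, -22, -20, -18, -15, -13, -11, -4, -2, 0, 7, 18}, so |A + A| = 13. Thus K = 13/5. For comparison, the minimum possible |A + A| over all 5-element sets is 2·5 − 1 = 9 (so min K = 9/5), attained only by arithmetic progressions.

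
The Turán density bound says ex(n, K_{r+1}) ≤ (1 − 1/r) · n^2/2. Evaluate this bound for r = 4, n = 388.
Turán density bound = (3/4) · 388^2/2 = 56454

Turán's theorem: ex(n, K_{r+1}) is achieved by the complete r-partite Turán graph T(n, r) with parts as balanced as possible, and is at most (1 − 1/r) · n^2/2. For r = 4, n = 388: the density bound is (3/4) · 150544/2 = 56454. Since 4 ∣ 388, the Turán graph T(388, 4) has parts of equal size 97, and its edge count e(T(388, 4)) = 56454 attains the density bound exactly.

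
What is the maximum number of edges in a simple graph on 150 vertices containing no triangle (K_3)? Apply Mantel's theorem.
ex(150, K_3) = ⌊150^2/4⌋ = 5625

Mantel (1907): a triangle-free graph on n vertices has at most ⌊n^2/4⌋ edges, with equality for the complete bipartite graph K_{⌊n/2⌋, ⌈n/2⌉}. For n = 150: ⌊150^2/4⌋ = ⌊22500/4⌋ = 5625. The extremal graph is K_{75, 75}, which has 75·75 = 5625 edges.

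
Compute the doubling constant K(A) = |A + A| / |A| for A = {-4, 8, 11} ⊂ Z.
K = |A + A| / |A| = 6/3 = 2

Enumerate A + A = {a + b : a, b ∈ A}. With |A| = 3, there are |A|^2 = 9 ordered sum pairs; collecting distinct values, A + A = {-8, 4, 7, 16, 19, 22}, so |A + A| = 6. Thus K = 6/3 = 2. For comparison, the minimum possible |A + A| over all 3-element sets is 2·3 − 1 = 5 (so min K = 5/3), attained only by arithmetic progressions.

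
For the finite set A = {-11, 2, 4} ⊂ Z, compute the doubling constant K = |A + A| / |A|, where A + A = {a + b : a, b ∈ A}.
K = |A + A| / |A| = 6/3 = 2

Enumerate A + A = {a + b : a, b ∈ A}. With |A| = 3, there are |A|^2 = 9 ordered sum pairs; collecting distinct values, A + A = {-22, -9, -7, 4, 6, 8}, so |A + A| = 6. Thus K = 6/3 = 2. For comparison, the minimum possible |A + A| over all 3-element sets is 2·3 − 1 = 5 (so min K = 5/3), attained only by arithmetic progressions.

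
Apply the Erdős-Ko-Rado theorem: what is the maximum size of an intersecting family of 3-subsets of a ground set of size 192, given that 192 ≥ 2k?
max |F| = C(191, 2) = 18145

Erdős-Ko-Rado (1961): when n ≥ 2k, max |F| = C(n−1, k−1). The bound is attained by the star {A : i ∈ A} for any fixed i ∈ [n]. Here C(192−1, 3−1) = C(191, 2) = 18145.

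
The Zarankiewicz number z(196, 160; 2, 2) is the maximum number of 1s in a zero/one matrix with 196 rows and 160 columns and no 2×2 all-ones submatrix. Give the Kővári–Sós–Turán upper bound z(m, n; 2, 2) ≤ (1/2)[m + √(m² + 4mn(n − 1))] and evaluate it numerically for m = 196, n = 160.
z(196, 160; 2, 2) ≤ (1/2)[196 + √(196² + 4·196·160·159)] = (1/2)[196 + √19983376] = 2333.1385

Kővári–Sós–Turán: let r_1, ..., r_196 be the row sums and z = Σ r_i the total number of 1s. Each pair of columns can share at most one row with both entries 1 (else a 2×2 all-ones block appears), so Σ_i C(r_i, 2) ≤ C(160, 2) = 12720. By convexity Σ_i C(r_i, 2) ≥ 196·C(z/196, 2) = z(z − 196)/(2·196), giving z² − 196z − 196·160·159 ≤ 0 and hence z ≤ (1/2)[196 + √(38416 + 4·4986240)] = (1/2)[196 + √19983376] ≈ (1/2)(196 + 4470.2769) = 2333.1385.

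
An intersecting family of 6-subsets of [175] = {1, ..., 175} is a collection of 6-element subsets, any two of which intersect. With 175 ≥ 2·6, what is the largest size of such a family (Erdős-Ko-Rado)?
max |F| = C(174, 5) = 1254260034

The Erdős-Ko-Rado theorem states: for n ≥ 2k, an intersecting family of k-subsets of an n-element set has size at most C(n − 1, k − 1), with equality for 'star' families {A ⊆ [n] : |A| = k, i ∈ A} (fix an element i). For n = 175, k = 6: C(174, 5) = 1254260034.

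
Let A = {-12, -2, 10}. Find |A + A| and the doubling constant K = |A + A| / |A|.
K = |A + A| / |A| = 6/3 = 2

Enumerate A + A = {a + b : a, b ∈ A}. With |A| = 3, there are |A|^2 = 9 ordered sum pairs; collecting distinct values, A + A = {-24, -14, -4, -2, 8, 20}, so |A + A| = 6. Thus K = 6/3 = 2. For comparison, the minimum possible |A + A| over all 3-element sets is 2·3 − 1 = 5 (so min K = 5/3), attained only by arithmetic progressions.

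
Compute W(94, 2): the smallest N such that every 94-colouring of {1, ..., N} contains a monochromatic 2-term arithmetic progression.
W(94, 2) = 94 + 1 = 95

A 2-term AP is any pair of integers, so a monochromatic 2-AP exists iff some colour is used at least twice. With 94 colours, the colouring i ↦ i on {1, ..., 94} uses each colour once, avoiding any monochromatic pair, so W(94, 2) > 94. For {1, ..., 95}, pigeonhole forces two integers of the same colour, which form a monochromatic 2-AP. Hence W(94, 2) = 95.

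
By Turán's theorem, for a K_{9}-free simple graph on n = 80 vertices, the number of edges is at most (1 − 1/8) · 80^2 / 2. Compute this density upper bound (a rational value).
Turán density bound = (7/8) · 80^2/2 = 2800

Turán's theorem: ex(n, K_{r+1}) is achieved by the complete r-partite Turán graph T(n, r) with parts as balanced as possible, and is at most (1 − 1/r) · n^2/2. For r = 8, n = 80: the density bound is (7/8) · 6400/2 = 2800. Since 8 ∣ 80, the Turán graph T(80, 8) has parts of equal size 10, and its edge count e(T(80, 8)) = 2800 attains the density bound exactly.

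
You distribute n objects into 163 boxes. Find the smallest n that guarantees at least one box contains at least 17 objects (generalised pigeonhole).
n = (17 − 1)·163 + 1 = 2609

By the generalised pigeonhole principle, to guarantee some box contains ≥ r objects we need more than (r − 1) · k objects total. Threshold: n = (r − 1) · k + 1. With r = 17 and k = 163: n = 16 · 163 + 1 = 2608 + 1 = 2609. For n = 2608 = 16 · 163, we can put exactly 16 objects in every box, avoiding 17 in any single one — so 2609 is tight.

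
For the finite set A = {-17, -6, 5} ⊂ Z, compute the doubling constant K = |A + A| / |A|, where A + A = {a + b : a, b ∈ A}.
K = |A + A| / |A| = 5/3

Enumerate A + A = {a + b : a, b ∈ A}. With |A| = 3, there are |A|^2 = 9 ordered sum pairs; collecting distinct values, A + A = {-34, -23, -12, -1, 10}, so |A + A| = 5. Thus K = 5/3. Here |A + A| = 2|A| − 1 = 5, the minimum possible — so K = 5/3 is minimal, which holds iff A is an arithmetic progression.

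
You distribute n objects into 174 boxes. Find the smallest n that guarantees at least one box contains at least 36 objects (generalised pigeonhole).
n = (36 − 1)·174 + 1 = 6091

By the generalised pigeonhole principle, to guarantee some box contains ≥ r objects we need more than (r − 1) · k objects total. Threshold: n = (r − 1) · k + 1. With r = 36 and k = 174: n = 35 · 174 + 1 = 6090 + 1 = 6091. For n = 6090 = 35 · 174, we can put exactly 35 objects in every box, avoiding 36 in any single one — so 6091 is tight.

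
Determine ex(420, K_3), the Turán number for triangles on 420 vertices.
ex(420, K_3) = ⌊420^2/4⌋ = 44100

Mantel (1907): a triangle-free graph on n vertices has at most ⌊n^2/4⌋ edges, with equality for the complete bipartite graph K_{⌊n/2⌋, ⌈n/2⌉}. For n = 420: ⌊420^2/4⌋ = ⌊176400/4⌋ = 44100. The extremal graph is K_{210, 210}, which has 210·210 = 44100 edges.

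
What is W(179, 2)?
W(179, 2) = 179 + 1 = 180

A 2-term AP is any pair of integers, so a monochromatic 2-AP exists iff some colour is used at least twice. With 179 colours, the colouring i ↦ i on {1, ..., 179} uses each colour once, avoiding any monochromatic pair, so W(179, 2) > 179. For {1, ..., 180}, pigeonhole forces two integers of the same colour, which form a monochromatic 2-AP. Hence W(179, 2) = 180.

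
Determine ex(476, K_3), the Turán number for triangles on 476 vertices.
ex(476, K_3) = ⌊476^2/4⌋ = 56644

Mantel (1907): a triangle-free graph on n vertices has at most ⌊n^2/4⌋ edges, with equality for the complete bipartite graph K_{⌊n/2⌋, ⌈n/2⌉}. For n = 476: ⌊476^2/4⌋ = ⌊226576/4⌋ = 56644. The extremal graph is K_{238, 238}, which has 238·238 = 56644 edges.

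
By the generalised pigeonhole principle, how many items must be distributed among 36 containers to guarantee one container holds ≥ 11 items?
n = (11 − 1)·36 + 1 = 361

By the generalised pigeonhole principle, to guarantee some box contains ≥ r objects we need more than (r − 1) · k objects total. Threshold: n = (r − 1) · k + 1. With r = 11 and k = 36: n = 10 · 36 + 1 = 360 + 1 = 361. For n = 360 = 10 · 36, we can put exactly 10 objects in every box, avoiding 11 in any single one — so 361 is tight.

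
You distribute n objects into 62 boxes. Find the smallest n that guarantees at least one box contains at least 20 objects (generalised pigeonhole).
n = (20 − 1)·62 + 1 = 1179

By the generalised pigeonhole principle, to guarantee some box contains ≥ r objects we need more than (r − 1) · k objects total. Threshold: n = (r − 1) · k + 1. With r = 20 and k = 62: n = 19 · 62 + 1 = 1178 + 1 = 1179. For n = 1178 = 19 · 62, we can put exactly 19 objects in every box, avoiding 20 in any single one — so 1179 is tight.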